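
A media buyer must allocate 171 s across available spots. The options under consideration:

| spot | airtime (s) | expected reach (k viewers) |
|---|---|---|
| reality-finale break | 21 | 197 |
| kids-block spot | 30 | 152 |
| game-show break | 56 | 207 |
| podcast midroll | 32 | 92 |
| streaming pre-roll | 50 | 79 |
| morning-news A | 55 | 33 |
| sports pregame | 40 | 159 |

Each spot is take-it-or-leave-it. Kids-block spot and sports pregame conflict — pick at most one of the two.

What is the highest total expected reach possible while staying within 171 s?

655

Best packing: reality-finale break + game-show break + podcast midroll + sports pregame — 149 s, 655 total.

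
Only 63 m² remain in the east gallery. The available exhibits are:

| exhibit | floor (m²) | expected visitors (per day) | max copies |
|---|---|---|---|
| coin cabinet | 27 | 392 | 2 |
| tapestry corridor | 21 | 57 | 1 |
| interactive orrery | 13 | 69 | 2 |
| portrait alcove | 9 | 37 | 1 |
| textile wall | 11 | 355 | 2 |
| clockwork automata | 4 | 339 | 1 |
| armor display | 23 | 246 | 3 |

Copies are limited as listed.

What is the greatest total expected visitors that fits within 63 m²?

1478

Density check — clockwork automata 84.75, textile wall 32.27, coin cabinet 14.52 are the best per m².
Coin cabinet + portrait alcove + 2×textile wall + clockwork automata uses 62 of the 63 m² and totals 1478.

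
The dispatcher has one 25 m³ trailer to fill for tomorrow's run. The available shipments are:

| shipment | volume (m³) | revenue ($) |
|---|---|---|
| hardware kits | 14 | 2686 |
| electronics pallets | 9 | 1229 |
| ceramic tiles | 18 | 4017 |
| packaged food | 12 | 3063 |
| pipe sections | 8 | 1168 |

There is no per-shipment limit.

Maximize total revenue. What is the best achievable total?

6126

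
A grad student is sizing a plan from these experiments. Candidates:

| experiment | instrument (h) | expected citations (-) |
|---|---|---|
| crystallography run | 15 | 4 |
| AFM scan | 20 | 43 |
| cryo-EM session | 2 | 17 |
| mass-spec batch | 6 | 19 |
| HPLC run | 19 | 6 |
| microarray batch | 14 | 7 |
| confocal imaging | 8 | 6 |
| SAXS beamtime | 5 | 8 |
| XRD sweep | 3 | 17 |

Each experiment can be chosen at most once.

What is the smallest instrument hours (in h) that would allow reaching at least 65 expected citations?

24

Need the lightest bundle worth ≥ 65.
cryo-EM session + mass-spec batch + confocal imaging + SAXS beamtime + XRD sweep reaches 67 using 24 h.
No combination under 24 h hits 65.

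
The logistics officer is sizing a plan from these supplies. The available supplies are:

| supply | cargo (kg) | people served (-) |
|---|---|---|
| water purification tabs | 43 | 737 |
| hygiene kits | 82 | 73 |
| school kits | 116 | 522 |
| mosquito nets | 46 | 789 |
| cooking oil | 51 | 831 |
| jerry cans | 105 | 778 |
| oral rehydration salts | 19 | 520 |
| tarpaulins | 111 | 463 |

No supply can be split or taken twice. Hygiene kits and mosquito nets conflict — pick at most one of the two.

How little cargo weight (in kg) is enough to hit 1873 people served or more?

108

Look for the lowest-cargo combination reaching 1873.
water purification tabs + mosquito nets + oral rehydration salts reaches 2046 using 108 kg.
No combination under 108 kg hits 1873.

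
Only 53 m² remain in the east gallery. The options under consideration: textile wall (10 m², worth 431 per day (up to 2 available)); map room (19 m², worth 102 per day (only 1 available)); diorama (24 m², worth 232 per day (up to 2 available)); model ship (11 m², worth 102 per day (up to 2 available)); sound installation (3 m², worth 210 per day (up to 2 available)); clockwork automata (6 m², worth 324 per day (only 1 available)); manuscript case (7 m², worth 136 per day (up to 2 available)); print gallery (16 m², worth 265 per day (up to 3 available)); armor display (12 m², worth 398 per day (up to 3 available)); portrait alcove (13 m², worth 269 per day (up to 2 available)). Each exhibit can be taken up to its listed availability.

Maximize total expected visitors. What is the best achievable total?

2192

A density-first pass picks 2×textile wall + 2×sound installation + clockwork automata + manuscript case + armor display — 2140 at 51 m².
The 10 m² tied up in sound installation and manuscript case is better spent on armor display — total rises to 2192 (53 m²).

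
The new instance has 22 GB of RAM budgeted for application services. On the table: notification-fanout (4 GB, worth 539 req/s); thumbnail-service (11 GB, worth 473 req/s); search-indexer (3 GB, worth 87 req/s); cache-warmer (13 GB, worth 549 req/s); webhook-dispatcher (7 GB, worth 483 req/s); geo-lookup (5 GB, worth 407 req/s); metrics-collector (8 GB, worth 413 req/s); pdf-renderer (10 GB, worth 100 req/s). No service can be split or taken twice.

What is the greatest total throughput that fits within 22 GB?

By throughput per GB: notification-fanout 134.75, geo-lookup 81.40, webhook-dispatcher 69.00, metrics-collector 51.62 lead.
Filling by ratio: notification-fanout + search-indexer + webhook-dispatcher + geo-lookup for 1516, with 3 GB left unused.
The 5 GB tied up in geo-lookup is better spent on metrics-collector — total rises to 1522 (22 GB).
Runner-up notification-fanout + search-indexer + webhook-dispatcher + geo-lookup tops out at 1516.

1522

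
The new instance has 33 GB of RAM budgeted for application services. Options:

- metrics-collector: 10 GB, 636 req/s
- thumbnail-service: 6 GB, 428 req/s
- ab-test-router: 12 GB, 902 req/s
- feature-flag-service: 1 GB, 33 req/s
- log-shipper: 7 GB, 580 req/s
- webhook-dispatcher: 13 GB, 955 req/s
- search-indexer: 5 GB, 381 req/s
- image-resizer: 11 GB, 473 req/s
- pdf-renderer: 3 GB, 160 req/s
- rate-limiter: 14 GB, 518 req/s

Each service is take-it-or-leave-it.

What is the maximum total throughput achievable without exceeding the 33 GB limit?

Density check — log-shipper 82.86, search-indexer 76.20, ab-test-router 75.17, webhook-dispatcher 73.46 are the best per GB.
A density-first pass picks thumbnail-service + ab-test-router + log-shipper + search-indexer + pdf-renderer — 2451 at 33 GB.
A better packing is ab-test-router + feature-flag-service + log-shipper + webhook-dispatcher: 33 GB, total 2470.
That's the maximum — no swap from here does better than 2470.

2470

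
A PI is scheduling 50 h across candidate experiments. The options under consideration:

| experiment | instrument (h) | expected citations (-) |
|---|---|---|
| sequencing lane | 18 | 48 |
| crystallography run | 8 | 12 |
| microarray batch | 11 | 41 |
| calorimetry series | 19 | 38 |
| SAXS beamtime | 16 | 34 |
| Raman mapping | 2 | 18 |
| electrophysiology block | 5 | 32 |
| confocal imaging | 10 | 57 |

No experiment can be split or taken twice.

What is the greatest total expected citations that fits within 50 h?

196

Best packing: sequencing lane + microarray batch + Raman mapping + electrophysiology block + confocal imaging — 46 h, 196 total.
The closest alternative, microarray batch + calorimetry series + Raman mapping + electrophysiology block + confocal imaging, reaches only 186.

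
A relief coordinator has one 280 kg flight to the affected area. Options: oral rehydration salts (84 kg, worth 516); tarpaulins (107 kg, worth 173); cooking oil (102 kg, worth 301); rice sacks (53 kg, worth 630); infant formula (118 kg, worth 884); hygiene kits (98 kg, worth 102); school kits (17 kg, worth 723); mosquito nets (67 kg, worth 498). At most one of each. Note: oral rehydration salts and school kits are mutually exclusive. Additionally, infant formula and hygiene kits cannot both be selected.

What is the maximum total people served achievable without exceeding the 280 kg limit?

2735

By people served per kg: school kits 42.53, rice sacks 11.89, infant formula 7.49 lead.
Rice sacks + infant formula + school kits + mosquito nets uses 255 of the 280 kg and totals 2735.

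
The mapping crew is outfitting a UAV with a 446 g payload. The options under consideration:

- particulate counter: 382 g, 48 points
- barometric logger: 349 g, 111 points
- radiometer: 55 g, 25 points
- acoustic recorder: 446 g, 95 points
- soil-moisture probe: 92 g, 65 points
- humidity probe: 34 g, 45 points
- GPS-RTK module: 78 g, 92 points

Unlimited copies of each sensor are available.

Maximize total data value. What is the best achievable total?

585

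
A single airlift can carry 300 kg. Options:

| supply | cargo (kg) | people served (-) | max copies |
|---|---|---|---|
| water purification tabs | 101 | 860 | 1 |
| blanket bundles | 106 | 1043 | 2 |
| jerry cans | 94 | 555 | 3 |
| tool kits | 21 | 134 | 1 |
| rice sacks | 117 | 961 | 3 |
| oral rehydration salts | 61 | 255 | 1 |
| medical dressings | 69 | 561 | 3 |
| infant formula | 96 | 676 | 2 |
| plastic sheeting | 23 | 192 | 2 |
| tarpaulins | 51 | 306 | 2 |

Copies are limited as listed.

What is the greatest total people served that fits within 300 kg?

2656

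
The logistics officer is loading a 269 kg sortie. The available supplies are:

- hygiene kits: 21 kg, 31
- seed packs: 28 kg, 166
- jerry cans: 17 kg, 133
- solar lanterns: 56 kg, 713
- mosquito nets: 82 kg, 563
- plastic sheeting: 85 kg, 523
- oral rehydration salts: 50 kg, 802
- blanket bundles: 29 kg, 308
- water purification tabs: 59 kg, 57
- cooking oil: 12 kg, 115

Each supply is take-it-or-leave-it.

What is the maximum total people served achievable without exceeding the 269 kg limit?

2685

By people served per kg: oral rehydration salts 16.04, solar lanterns 12.73, blanket bundles 10.62 lead.
Filling by ratio: hygiene kits + jerry cans + solar lanterns + mosquito nets + oral rehydration salts + blanket bundles + cooking oil for 2665, with 2 kg left unused.
The 33 kg tied up in hygiene kits and cooking oil is better spent on seed packs — total rises to 2685 (262 kg).
Runner-up seed packs + solar lanterns + mosquito nets + oral rehydration salts + blanket bundles + cooking oil tops out at 2667.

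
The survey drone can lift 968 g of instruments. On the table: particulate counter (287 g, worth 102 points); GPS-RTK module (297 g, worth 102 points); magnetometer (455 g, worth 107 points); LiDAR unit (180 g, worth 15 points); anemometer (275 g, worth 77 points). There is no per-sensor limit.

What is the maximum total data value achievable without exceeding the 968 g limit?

3×particulate counter uses 861 of the 968 g and totals 306.
That's the maximum — no swap from here does better than 306.

306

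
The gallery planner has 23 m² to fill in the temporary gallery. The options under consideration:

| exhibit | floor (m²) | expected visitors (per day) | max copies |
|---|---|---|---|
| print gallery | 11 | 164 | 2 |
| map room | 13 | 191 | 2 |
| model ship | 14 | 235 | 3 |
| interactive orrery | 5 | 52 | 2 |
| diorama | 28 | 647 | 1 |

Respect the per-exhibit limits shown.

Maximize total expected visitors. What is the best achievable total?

Ranking by ratio (expected visitors/m²): diorama 23.11, model ship 16.79, print gallery 14.91, map room 14.69.
Filling by ratio: model ship + interactive orrery for 287, with 4 m² left unused.
The 19 m² tied up in model ship and interactive orrery is better spent on 2×print gallery — total rises to 328 (22 m²).

328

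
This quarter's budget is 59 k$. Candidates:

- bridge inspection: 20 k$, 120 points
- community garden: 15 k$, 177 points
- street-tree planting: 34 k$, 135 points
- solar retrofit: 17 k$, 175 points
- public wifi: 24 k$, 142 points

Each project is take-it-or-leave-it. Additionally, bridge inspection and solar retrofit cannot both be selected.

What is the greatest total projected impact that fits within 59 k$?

Taking community garden + solar retrofit + public wifi: 56 k$ used, 494 in projected impact.
The closest alternative, bridge inspection + community garden + public wifi, reaches only 439.

494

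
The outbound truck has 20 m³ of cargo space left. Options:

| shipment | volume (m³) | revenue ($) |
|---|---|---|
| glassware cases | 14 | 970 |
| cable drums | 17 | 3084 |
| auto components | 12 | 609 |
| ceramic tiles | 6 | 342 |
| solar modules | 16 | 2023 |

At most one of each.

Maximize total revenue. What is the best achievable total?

The ratio ordering already packs tightly: cable drums, 17 m³, 3084.
An exhaustive check of the 32 subsets confirms 3084.

3084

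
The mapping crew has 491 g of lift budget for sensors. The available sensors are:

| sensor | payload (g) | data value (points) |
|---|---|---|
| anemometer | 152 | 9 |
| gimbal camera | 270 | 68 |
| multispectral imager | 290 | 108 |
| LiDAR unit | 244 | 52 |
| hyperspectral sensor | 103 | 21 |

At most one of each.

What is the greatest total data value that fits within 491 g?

129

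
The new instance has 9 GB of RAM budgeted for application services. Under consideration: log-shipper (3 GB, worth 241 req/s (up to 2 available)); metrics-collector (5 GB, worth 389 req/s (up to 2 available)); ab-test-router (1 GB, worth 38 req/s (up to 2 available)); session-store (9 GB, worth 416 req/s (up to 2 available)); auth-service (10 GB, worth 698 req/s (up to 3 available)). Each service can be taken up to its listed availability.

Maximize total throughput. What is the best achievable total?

668

By throughput per GB: log-shipper 80.33, metrics-collector 77.80, auth-service 69.80 lead.
A density-first pass picks 2×log-shipper + 2×ab-test-router — 558 at 8 GB.
Replace log-shipper and ab-test-router with metrics-collector: the trade gains 110 net, giving 668 at 9 GB.
Every other selection either busts 9 GB or exceeds an availability limit or fails to beat 668.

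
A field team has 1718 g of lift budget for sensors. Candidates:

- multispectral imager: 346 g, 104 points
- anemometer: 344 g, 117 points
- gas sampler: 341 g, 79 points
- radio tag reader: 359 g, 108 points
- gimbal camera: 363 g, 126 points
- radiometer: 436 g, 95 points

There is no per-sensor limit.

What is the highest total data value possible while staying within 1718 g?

547

The ratio heuristic lands on 4×gimbal camera (504) but leaves 266 g idle.
The 1452 g tied up in 4×gimbal camera is better spent on 4×anemometer + gas sampler — total rises to 547 (1717 g).
No other feasible combination exceeds 547.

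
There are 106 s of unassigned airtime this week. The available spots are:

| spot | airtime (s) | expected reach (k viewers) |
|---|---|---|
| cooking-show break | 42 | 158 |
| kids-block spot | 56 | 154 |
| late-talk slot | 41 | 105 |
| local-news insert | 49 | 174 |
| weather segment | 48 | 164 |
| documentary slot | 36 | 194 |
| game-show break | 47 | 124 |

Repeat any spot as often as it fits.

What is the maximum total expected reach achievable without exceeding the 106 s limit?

By expected reach per s: documentary slot 5.39, cooking-show break 3.76, local-news insert 3.55, weather segment 3.42 lead.
The ratio ordering already packs tightly: 2×documentary slot, 72 s, 388.

388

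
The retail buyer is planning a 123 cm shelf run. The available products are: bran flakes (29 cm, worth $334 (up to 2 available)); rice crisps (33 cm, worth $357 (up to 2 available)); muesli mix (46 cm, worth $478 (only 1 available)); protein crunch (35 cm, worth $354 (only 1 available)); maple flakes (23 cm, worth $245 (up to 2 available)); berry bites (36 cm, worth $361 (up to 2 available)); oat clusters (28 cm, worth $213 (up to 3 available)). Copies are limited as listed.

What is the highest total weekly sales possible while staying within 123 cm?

Greedy by ratio would take 2×bran flakes + rice crisps + maple flakes: 114 cm used, total 1270.
Replace bran flakes and rice crisps with muesli mix + maple flakes: the trade gains 32 net, giving 1302 at 121 cm.
The spare 2 cm is too small for any remaining product, and no exchange beats 1302.

1302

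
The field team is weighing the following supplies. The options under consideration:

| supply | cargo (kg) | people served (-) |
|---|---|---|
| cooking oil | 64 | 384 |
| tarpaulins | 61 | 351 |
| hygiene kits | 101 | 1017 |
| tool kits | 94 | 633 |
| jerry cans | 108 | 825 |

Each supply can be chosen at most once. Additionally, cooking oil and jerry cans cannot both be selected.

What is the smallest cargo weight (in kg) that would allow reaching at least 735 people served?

Minimise kg subject to total people served ≥ 735.
Taking hygiene kits gives 1017 (≥ 735) for 101 kg.
No combination under 101 kg hits 735.

101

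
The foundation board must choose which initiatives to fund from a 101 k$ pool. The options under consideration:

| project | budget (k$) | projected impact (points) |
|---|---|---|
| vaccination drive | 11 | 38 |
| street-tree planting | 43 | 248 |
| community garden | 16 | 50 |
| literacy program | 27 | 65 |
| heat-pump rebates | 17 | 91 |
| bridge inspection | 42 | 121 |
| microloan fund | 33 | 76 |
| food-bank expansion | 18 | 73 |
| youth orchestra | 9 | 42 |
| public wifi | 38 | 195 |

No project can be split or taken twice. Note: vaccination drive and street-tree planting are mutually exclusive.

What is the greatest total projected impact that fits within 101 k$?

534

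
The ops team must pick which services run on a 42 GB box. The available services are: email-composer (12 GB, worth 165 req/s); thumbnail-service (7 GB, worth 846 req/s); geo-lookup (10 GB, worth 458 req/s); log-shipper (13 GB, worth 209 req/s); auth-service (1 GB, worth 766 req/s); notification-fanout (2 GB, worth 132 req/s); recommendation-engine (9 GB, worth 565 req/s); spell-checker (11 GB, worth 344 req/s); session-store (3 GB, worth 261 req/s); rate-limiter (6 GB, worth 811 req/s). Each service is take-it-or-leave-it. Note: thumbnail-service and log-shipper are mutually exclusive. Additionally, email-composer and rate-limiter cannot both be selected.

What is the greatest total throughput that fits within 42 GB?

3839

Ranking by ratio (throughput/GB): auth-service 766.00, rate-limiter 135.17, thumbnail-service 120.86, session-store 87.00.
Best packing: thumbnail-service + geo-lookup + auth-service + notification-fanout + recommendation-engine + session-store + rate-limiter — 38 GB, 3839 total.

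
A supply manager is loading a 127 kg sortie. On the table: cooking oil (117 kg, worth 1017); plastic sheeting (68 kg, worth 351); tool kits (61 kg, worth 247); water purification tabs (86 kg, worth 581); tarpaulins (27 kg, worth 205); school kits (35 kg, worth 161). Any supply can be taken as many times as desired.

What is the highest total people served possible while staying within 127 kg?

Ranking by ratio (people served/kg): cooking oil 8.69, tarpaulins 7.59, water purification tabs 6.76, plastic sheeting 5.16.
The ratio ordering already packs tightly: cooking oil, 117 kg, 1017.
Nothing else within 127 kg beats 1017.

1017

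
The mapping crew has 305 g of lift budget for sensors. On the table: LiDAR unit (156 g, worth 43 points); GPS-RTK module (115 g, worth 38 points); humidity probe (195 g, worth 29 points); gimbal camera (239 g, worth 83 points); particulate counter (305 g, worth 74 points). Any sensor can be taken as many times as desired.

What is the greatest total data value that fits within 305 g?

83

Taking gimbal camera: 239 g used, 83 in data value.
Nothing else within 305 g beats 83.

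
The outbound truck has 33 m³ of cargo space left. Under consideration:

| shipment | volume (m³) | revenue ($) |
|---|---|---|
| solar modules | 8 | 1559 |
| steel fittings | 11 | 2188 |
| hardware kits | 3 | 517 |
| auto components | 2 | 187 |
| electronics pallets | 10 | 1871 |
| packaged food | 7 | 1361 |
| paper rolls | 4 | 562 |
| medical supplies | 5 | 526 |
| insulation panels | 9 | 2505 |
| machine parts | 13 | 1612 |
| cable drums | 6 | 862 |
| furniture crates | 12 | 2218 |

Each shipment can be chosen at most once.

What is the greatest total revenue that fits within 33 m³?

By revenue per m³: insulation panels 278.33, steel fittings 198.91, solar modules 194.88 lead.
A density-first pass picks solar modules + steel fittings + hardware kits + auto components + insulation panels — 6956 at 33 m³.
Replace solar modules and auto components with electronics pallets: the trade gains 125 net, giving 7081 at 33 m³.

7081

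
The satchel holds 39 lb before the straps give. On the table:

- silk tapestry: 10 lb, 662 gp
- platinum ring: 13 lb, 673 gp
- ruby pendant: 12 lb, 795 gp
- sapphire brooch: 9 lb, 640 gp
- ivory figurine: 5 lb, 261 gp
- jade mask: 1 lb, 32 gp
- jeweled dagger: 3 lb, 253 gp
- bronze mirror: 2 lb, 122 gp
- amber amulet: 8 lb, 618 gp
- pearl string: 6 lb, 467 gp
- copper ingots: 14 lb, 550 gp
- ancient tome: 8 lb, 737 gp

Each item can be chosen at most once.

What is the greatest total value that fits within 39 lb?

Taking the top-ratio items first gives sapphire brooch + jade mask + jeweled dagger + bronze mirror + amber amulet + pearl string + ancient tome for 2869 (37 lb).
The 10 lb tied up in sapphire brooch and jade mask is better spent on ruby pendant — total rises to 2992 (39 lb).
Next best is sapphire brooch + ivory figurine + jeweled dagger + amber amulet + pearl string + ancient tome at 2976 (39 lb) — short by 16.

2992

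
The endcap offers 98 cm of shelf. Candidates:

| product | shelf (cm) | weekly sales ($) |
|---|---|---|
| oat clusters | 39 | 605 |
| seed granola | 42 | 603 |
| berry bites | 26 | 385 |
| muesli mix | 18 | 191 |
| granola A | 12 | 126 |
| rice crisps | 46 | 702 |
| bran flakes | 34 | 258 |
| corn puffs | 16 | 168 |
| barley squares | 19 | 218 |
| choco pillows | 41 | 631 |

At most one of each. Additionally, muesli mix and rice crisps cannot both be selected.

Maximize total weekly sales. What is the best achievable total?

Density check — oat clusters 15.51, choco pillows 15.39, rice crisps 15.26 are the best per cm.
Greedy by ratio would take oat clusters + muesli mix + choco pillows: 98 cm used, total 1427.
Dropping muesli mix and choco pillows frees 59 cm; slotting in granola A + rice crisps (58 cm) lifts the total to 1433 at 97 cm.
Next best is oat clusters + muesli mix + choco pillows at 1427 (98 cm) — short by 6.

1433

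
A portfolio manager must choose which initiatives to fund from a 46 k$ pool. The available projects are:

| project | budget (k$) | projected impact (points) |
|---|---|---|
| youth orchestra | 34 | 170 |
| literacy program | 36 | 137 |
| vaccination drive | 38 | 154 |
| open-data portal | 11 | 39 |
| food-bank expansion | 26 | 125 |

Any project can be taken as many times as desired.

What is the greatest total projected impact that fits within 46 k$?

209

Youth orchestra + open-data portal uses 45 of the 46 k$ and totals 209.
Every other selection either busts 46 k$ or fails to beat 209.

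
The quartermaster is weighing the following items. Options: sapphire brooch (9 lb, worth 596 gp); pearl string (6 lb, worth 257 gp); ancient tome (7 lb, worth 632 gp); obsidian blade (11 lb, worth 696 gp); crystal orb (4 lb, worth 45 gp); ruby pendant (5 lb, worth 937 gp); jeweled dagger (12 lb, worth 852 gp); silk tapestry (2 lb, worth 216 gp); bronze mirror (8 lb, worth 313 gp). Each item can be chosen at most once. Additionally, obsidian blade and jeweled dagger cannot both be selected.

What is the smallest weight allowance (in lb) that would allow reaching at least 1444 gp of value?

12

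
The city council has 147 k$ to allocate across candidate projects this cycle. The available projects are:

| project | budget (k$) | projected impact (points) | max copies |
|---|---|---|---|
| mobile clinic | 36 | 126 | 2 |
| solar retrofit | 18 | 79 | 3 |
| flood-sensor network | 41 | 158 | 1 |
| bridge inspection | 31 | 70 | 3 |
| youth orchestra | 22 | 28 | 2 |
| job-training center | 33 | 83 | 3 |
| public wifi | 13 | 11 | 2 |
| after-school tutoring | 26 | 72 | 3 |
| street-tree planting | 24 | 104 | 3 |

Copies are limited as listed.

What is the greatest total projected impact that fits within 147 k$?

603

Taking the top-ratio projects first gives 3×solar retrofit + public wifi + 3×street-tree planting for 560 (139 k$).
Replace public wifi and street-tree planting with flood-sensor network: the trade gains 43 net, giving 603 at 143 k$.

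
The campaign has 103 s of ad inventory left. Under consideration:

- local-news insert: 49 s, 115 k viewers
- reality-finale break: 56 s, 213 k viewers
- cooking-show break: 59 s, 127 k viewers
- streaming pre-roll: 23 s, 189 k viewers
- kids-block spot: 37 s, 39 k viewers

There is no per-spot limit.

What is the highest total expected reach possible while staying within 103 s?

The ratio ordering already packs tightly: 4×streaming pre-roll, 92 s, 756.

756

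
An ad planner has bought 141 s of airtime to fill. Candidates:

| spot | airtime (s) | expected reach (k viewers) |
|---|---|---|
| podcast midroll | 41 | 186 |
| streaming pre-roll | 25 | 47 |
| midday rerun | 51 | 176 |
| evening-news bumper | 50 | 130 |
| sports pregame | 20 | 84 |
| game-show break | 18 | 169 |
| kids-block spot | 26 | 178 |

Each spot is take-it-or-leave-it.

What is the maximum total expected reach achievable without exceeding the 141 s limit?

709

Ranking by ratio (expected reach/s): game-show break 9.39, kids-block spot 6.85, podcast midroll 4.54.
Filling by ratio: podcast midroll + streaming pre-roll + sports pregame + game-show break + kids-block spot for 664, with 11 s left unused.
Dropping streaming pre-roll and sports pregame frees 45 s; slotting in midday rerun (51 s) lifts the total to 709 at 136 s.
Every other selection either busts 141 s or fails to beat 709.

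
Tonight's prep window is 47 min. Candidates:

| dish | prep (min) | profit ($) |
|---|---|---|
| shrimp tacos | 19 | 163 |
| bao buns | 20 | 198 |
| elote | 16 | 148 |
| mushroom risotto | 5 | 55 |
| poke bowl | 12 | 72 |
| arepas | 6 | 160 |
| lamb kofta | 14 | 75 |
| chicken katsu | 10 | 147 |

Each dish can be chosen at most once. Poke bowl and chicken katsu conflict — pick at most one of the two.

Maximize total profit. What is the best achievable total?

561

The ratio heuristic lands on bao buns + mushroom risotto + arepas + chicken katsu (560) but leaves 6 min idle.
Dropping chicken katsu frees 10 min; slotting in elote (16 min) lifts the total to 561 at 47 min.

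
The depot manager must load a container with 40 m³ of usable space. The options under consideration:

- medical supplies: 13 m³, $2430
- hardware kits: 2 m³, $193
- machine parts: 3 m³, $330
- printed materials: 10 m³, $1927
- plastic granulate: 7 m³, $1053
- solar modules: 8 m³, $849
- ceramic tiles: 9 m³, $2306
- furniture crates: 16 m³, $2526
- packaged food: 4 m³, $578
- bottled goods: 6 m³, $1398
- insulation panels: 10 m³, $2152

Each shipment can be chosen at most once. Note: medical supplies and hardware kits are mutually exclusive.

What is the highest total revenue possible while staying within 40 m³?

8361

Taking printed materials + ceramic tiles + packaged food + bottled goods + insulation panels: 39 m³ used, 8361 in revenue.
The closest alternative, hardware kits + machine parts + printed materials + ceramic tiles + bottled goods + insulation panels, reaches only 8306.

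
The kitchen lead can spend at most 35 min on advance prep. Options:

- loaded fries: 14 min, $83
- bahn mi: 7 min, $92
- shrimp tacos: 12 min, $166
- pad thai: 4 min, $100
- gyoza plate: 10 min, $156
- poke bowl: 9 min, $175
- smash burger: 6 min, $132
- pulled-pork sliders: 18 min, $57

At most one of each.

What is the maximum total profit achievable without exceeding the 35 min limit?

597

By profit per min: pad thai 25.00, smash burger 22.00, poke bowl 19.44 lead.
Filling by ratio: pad thai + gyoza plate + poke bowl + smash burger for 563, with 6 min left unused.
Replace smash burger with shrimp tacos: the trade gains 34 net, giving 597 at 35 min.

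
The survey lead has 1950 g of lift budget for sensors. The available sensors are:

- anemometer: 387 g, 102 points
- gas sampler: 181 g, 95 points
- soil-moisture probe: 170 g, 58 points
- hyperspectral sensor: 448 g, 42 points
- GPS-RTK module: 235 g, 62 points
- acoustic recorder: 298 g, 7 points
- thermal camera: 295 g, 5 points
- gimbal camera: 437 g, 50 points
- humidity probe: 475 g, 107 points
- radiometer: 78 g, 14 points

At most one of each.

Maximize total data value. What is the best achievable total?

474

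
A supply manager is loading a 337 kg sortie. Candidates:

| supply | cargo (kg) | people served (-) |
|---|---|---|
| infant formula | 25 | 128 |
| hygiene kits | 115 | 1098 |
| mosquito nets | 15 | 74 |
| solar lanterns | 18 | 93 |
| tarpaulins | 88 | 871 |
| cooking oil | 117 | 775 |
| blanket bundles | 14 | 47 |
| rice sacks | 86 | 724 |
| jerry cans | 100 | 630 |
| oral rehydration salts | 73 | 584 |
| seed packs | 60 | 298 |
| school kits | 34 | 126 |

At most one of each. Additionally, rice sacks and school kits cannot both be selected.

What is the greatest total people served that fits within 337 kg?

The ratio ordering already packs tightly: infant formula + hygiene kits + solar lanterns + tarpaulins + rice sacks, 332 kg, 2914.
Nothing else feasible within 337 kg beats 2914.

2914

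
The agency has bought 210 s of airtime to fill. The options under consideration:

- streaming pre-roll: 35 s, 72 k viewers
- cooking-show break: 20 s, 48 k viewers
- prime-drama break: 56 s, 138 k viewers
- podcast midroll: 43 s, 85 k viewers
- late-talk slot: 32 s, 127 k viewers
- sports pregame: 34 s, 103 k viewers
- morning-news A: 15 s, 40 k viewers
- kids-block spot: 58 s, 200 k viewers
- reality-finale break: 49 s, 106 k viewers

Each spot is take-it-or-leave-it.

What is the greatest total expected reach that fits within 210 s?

624

Density check — late-talk slot 3.97, kids-block spot 3.45, sports pregame 3.03, morning-news A 2.67 are the best per s.
Greedy by ratio would take prime-drama break + late-talk slot + sports pregame + morning-news A + kids-block spot: 195 s used, total 608.
The 56 s tied up in prime-drama break is better spent on cooking-show break + reality-finale break — total rises to 624 (208 s).
The spare 2 s is too small for any remaining spot, and no exchange beats 624.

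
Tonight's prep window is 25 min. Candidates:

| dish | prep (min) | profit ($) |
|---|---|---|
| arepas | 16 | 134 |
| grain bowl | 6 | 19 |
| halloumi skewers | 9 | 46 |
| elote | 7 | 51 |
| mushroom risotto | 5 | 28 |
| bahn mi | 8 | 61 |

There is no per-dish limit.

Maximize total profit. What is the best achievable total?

195

By profit per min: arepas 8.38, bahn mi 7.62, elote 7.29, mushroom risotto 5.60 lead.
Taking arepas + bahn mi: 24 min used, 195 in profit.
Every other selection either busts 25 min or fails to beat 195.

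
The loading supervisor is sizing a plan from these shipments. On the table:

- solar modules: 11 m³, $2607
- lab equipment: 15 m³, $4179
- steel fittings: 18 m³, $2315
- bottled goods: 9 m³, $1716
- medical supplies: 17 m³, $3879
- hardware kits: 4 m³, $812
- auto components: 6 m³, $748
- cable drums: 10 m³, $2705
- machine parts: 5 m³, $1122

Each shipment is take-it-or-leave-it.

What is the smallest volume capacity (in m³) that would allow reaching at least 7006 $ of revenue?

Look for the lowest-volume combination reaching 7006.
lab equipment + hardware kits + cable drums reaches 7696 using 29 m³.
Below 29 m³ the best achievable stays under 7006.

29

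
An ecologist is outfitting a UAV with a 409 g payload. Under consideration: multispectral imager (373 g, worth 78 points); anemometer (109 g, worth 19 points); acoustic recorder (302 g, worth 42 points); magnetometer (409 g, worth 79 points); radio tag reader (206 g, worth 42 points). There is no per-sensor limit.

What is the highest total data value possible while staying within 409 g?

79

Density check — multispectral imager 0.21, radio tag reader 0.20, magnetometer 0.19, anemometer 0.17 are the best per g.
Greedy by ratio would take multispectral imager: 373 g used, total 78.
Dropping multispectral imager frees 373 g; slotting in magnetometer (409 g) lifts the total to 79 at 409 g.
Nothing else within 409 g beats 79.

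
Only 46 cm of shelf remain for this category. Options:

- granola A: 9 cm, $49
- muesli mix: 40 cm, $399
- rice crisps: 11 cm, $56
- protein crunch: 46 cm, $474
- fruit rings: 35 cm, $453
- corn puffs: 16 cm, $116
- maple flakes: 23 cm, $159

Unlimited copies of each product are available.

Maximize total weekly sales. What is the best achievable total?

Taking the top-ratio products first gives granola A + fruit rings for 502 (44 cm).
Replace granola A with rice crisps: the trade gains 7 net, giving 509 at 46 cm.

509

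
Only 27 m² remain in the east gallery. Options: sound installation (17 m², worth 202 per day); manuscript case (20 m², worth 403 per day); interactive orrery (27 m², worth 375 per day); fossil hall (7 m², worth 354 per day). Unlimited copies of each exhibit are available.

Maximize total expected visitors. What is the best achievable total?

1062

3×fossil hall uses 21 of the 27 m² and totals 1062.
Every other selection either busts 27 m² or fails to beat 1062.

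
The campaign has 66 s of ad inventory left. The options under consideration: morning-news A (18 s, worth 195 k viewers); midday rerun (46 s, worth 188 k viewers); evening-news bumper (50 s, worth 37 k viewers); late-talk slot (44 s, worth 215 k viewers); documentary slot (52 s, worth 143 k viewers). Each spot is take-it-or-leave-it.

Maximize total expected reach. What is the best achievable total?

By expected reach per s: morning-news A 10.83, late-talk slot 4.89, midday rerun 4.09, documentary slot 2.75 lead.
Taking morning-news A + late-talk slot: 62 s used, 410 in expected reach.
Next best is morning-news A + midday rerun at 383 (64 s) — short by 27.

410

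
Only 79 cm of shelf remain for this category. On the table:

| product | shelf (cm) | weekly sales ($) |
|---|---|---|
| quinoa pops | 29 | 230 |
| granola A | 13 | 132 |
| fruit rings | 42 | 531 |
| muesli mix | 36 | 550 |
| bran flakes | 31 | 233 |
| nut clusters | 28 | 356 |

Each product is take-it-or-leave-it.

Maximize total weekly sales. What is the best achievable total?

1081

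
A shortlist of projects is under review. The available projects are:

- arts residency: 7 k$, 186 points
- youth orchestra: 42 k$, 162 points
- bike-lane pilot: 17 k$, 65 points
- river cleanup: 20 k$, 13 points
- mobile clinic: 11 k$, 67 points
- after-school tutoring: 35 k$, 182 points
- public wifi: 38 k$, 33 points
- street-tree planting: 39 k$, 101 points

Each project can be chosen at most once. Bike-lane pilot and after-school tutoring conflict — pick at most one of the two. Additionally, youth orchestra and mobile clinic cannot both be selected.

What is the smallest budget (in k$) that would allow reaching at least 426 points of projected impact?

Look for the lowest-budget combination reaching 426.
arts residency + mobile clinic + after-school tutoring reaches 435 using 53 k$.
Any bundle with less than 53 k$ falls short of 426.

53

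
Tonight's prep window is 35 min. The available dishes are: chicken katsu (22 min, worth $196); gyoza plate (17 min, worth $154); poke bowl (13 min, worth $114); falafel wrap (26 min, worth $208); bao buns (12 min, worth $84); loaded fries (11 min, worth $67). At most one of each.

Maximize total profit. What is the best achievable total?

310

Taking the top-ratio dishes first gives gyoza plate + poke bowl for 268 (30 min).
The 17 min tied up in gyoza plate is better spent on chicken katsu — total rises to 310 (35 min).
Next best is chicken katsu + bao buns at 280 (34 min) — short by 30.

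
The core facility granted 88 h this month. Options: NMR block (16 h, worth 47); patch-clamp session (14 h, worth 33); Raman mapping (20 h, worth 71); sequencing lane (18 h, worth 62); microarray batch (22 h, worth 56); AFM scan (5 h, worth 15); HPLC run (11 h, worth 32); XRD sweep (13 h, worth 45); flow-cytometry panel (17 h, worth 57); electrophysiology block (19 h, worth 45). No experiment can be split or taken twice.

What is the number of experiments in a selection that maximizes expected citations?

6

Best achievable expected citations is 284.
For example NMR block + Raman mapping + sequencing lane + AFM scan + HPLC run + flow-cytometry panel achieves it, using 87 h.
Every optimal selection uses 6 experiments.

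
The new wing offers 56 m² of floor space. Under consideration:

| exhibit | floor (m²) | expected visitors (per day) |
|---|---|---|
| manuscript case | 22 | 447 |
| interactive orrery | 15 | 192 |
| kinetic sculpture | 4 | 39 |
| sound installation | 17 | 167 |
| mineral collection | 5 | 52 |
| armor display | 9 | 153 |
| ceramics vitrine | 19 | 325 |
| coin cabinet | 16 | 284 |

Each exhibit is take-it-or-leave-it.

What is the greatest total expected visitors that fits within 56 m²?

977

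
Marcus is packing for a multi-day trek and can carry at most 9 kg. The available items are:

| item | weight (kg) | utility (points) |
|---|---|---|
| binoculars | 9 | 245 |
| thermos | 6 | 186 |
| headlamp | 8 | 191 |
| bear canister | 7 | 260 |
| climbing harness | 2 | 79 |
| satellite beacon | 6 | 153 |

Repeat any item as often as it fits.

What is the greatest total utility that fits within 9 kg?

339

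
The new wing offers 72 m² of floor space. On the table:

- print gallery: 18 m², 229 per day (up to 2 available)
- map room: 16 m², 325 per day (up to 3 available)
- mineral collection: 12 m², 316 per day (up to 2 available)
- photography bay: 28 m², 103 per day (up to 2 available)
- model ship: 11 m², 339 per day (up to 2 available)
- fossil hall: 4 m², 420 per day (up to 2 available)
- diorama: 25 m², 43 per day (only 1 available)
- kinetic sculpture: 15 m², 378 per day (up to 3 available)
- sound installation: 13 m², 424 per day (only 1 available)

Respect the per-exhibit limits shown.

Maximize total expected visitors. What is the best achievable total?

A density-first pass picks 2×mineral collection + 2×model ship + 2×fossil hall + sound installation — 2574 at 67 m².
Dropping mineral collection frees 12 m²; slotting in kinetic sculpture (15 m²) lifts the total to 2636 at 70 m².
Every other selection either busts 72 m² or exceeds an availability limit or fails to beat 2636.

2636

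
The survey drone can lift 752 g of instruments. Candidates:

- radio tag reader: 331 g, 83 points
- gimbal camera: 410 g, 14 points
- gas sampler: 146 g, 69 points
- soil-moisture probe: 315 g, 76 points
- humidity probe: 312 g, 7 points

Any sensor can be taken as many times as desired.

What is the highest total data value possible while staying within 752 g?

Best packing: 5×gas sampler — 730 g, 345 total.
That's the maximum — no swap from here does better than 345.

345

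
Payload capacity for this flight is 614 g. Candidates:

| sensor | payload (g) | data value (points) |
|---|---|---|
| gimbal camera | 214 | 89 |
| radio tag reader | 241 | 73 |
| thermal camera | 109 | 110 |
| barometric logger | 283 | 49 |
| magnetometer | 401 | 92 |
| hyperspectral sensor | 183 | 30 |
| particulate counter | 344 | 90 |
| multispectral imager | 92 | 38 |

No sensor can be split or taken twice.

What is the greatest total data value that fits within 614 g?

A density-first pass picks gimbal camera + thermal camera + hyperspectral sensor + multispectral imager — 267 at 598 g.
Dropping hyperspectral sensor and multispectral imager frees 275 g; slotting in radio tag reader (241 g) lifts the total to 272 at 564 g.

272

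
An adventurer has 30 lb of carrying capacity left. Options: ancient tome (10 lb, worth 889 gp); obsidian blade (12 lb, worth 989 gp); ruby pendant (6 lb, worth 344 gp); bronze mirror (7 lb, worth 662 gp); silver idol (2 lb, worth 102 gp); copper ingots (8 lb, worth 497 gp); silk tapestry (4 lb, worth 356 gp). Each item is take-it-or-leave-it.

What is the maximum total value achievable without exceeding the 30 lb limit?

2540

The ratio heuristic lands on ancient tome + bronze mirror + copper ingots + silk tapestry (2404) but leaves 1 lb idle.
Dropping copper ingots and silk tapestry frees 12 lb; slotting in obsidian blade (12 lb) lifts the total to 2540 at 29 lb.
Nothing else within 30 lb beats 2540.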